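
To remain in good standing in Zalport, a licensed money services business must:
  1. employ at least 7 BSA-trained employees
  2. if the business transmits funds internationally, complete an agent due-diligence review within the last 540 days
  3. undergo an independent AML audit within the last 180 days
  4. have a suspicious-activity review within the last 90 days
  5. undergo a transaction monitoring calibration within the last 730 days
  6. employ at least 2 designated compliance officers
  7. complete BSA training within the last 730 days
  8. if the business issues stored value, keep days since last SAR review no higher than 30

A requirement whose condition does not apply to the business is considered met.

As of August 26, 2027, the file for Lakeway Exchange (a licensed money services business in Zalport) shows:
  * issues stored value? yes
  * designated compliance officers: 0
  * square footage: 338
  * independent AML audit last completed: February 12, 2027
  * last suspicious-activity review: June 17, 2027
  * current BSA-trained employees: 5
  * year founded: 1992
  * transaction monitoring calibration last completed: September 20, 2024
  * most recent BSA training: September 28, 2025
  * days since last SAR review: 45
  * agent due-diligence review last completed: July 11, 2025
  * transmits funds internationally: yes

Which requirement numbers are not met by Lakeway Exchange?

1. BSA-trained employees 5 < 7 → not met
2. condition 'transmits funds internationally' holds; agent due-diligence review 776 days ago vs limit 540 → not met
3. independent AML audit 195 days ago vs limit 180 → not met
4. suspicious-activity review 70 days ago vs limit 90 → met
5. transaction monitoring calibration 1070 days ago vs limit 730 → not met
6. designated compliance officers 0 < 2 → not met
7. BSA training 697 days ago vs limit 730 → met
8. condition 'issues stored value' holds; days since last SAR review 45 > 30 → not met
Not met: 1, 2, 3, 5, 6, 8

1, 2, 3, 5, 6, 8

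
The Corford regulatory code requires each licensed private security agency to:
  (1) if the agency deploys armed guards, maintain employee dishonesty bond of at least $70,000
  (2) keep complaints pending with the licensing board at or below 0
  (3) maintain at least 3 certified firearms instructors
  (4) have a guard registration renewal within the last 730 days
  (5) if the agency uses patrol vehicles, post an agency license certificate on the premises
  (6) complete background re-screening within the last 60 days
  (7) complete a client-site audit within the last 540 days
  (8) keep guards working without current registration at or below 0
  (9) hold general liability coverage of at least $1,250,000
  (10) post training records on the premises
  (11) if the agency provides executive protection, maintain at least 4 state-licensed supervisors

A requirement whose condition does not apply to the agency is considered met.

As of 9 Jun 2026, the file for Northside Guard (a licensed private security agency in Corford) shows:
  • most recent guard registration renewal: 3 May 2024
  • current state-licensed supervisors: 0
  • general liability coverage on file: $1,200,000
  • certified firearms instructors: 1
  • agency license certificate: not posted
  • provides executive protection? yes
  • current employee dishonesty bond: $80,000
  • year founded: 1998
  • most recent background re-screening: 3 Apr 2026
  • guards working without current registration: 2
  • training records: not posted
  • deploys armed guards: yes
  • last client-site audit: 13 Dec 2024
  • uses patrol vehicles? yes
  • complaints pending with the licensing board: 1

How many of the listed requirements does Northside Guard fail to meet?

1. condition 'deploys armed guards' holds; employee dishonesty bond $80,000 ≥ $70,000 → met
2. complaints pending with the licensing board 1 > 0 → not met
3. certified firearms instructors 1 < 3 → not met
4. guard registration renewal 767 days ago vs limit 730 → not met
5. condition 'uses patrol vehicles' holds; agency license certificate absent → not met
6. background re-screening 67 days ago vs limit 60 → not met
7. client-site audit 543 days ago vs limit 540 → not met
8. guards working without current registration 2 > 0 → not met
9. general liability coverage $1,200,000 < $1,250,000 → not met
10. training records absent → not met
11. condition 'provides executive protection' holds; state-licensed supervisors 0 < 4 → not met
Not met: 10 of 11

10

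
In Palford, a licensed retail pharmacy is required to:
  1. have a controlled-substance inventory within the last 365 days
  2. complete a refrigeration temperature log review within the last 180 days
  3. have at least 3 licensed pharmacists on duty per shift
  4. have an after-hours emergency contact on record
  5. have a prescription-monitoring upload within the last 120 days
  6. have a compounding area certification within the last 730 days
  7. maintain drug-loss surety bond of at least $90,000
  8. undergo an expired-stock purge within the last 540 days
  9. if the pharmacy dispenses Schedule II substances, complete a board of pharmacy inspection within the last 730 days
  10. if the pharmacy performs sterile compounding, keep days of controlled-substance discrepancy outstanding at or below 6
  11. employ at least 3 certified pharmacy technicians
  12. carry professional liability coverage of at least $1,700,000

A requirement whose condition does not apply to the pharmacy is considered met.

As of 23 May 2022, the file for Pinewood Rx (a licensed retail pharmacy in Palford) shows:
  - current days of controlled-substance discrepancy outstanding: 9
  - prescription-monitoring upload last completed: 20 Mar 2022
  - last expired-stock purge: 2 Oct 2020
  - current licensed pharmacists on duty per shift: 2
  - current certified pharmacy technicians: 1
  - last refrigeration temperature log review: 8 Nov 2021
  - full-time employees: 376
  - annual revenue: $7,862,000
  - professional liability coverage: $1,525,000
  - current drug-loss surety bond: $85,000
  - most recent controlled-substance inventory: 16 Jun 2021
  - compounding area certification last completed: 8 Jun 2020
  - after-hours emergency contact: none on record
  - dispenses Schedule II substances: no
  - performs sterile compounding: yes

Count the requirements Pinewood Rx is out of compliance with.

1. controlled-substance inventory 341 days ago vs limit 365 → met
2. refrigeration temperature log review 196 days ago vs limit 180 → not met
3. licensed pharmacists on duty per shift 2 < 3 → not met
4. after-hours emergency contact absent → not met
5. prescription-monitoring upload 64 days ago vs limit 120 → met
6. compounding area certification 714 days ago vs limit 730 → met
7. drug-loss surety bond $85,000 < $90,000 → not met
8. expired-stock purge 598 days ago vs limit 540 → not met
9. condition 'dispenses Schedule II substances' does not hold → requirement n/a → met
10. condition 'performs sterile compounding' holds; days of controlled-substance discrepancy outstanding 9 > 6 → not met
11. certified pharmacy technicians 1 < 3 → not met
12. professional liability coverage $1,525,000 < $1,700,000 → not met
Not met: 8 of 12

8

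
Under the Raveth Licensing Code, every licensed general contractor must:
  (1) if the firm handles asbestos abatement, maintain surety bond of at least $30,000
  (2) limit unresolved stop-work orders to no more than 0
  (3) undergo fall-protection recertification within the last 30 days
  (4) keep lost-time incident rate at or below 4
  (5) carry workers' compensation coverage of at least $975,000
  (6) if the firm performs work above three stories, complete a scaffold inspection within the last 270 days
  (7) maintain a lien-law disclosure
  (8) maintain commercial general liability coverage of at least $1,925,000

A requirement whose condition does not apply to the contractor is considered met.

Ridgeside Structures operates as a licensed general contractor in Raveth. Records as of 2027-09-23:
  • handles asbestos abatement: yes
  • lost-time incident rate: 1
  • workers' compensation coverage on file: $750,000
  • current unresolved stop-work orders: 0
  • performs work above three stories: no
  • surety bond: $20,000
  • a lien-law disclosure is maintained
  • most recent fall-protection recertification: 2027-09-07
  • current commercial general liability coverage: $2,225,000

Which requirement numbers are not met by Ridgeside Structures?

1, 5

1. condition 'handles asbestos abatement' holds; surety bond $20,000 < $30,000 → not met
2. unresolved stop-work orders 0 ≤ 0 → met
3. fall-protection recertification 16 days ago vs limit 30 → met
4. lost-time incident rate 1 ≤ 4 → met
5. workers' compensation coverage $750,000 < $975,000 → not met
6. condition 'performs work above three stories' does not hold → requirement n/a → met
7. lien-law disclosure present → met
8. commercial general liability coverage $2,225,000 ≥ $1,925,000 → met
Not met: 1, 5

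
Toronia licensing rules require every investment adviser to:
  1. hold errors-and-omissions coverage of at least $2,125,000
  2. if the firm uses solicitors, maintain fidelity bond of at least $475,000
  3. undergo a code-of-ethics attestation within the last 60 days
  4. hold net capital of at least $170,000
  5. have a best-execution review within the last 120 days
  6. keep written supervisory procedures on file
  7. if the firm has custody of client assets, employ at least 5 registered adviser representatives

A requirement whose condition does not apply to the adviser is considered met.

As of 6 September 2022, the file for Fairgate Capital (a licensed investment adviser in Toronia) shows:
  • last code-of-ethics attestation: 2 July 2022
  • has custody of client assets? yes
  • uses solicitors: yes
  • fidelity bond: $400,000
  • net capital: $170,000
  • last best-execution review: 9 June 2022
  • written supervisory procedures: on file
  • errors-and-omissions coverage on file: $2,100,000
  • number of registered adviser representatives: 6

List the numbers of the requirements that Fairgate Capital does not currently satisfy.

1. errors-and-omissions coverage $2,100,000 < $2,125,000 → not met
2. condition 'uses solicitors' holds; fidelity bond $400,000 < $475,000 → not met
3. code-of-ethics attestation 66 days ago vs limit 60 → not met
4. net capital $170,000 ≥ $170,000 → met
5. best-execution review 89 days ago vs limit 120 → met
6. written supervisory procedures present → met
7. condition 'has custody of client assets' holds; registered adviser representatives 6 ≥ 5 → met
Not met: 1, 2, 3

1, 2, 3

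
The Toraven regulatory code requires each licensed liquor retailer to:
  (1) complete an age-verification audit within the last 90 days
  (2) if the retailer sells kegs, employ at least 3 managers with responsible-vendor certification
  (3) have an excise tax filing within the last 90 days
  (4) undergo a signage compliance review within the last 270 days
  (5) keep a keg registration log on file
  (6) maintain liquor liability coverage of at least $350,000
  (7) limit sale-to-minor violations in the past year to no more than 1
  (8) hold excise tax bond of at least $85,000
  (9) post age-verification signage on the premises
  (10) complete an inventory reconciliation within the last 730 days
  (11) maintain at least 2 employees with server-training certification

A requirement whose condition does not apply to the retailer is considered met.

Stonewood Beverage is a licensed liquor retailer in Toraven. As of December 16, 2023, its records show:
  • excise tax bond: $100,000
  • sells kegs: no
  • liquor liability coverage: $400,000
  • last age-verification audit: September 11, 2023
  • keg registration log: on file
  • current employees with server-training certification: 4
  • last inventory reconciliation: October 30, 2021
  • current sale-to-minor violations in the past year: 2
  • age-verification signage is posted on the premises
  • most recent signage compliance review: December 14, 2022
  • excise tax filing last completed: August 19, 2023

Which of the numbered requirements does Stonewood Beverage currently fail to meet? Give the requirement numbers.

1, 3, 4, 7, 10

1. age-verification audit 96 days ago vs limit 90 → not met
2. condition 'sells kegs' does not hold → requirement n/a → met
3. excise tax filing 119 days ago vs limit 90 → not met
4. signage compliance review 367 days ago vs limit 270 → not met
5. keg registration log present → met
6. liquor liability coverage $400,000 ≥ $350,000 → met
7. sale-to-minor violations in the past year 2 > 1 → not met
8. excise tax bond $100,000 ≥ $85,000 → met
9. age-verification signage present → met
10. inventory reconciliation 777 days ago vs limit 730 → not met
11. employees with server-training certification 4 ≥ 2 → met
Not met: 1, 3, 4, 7, 10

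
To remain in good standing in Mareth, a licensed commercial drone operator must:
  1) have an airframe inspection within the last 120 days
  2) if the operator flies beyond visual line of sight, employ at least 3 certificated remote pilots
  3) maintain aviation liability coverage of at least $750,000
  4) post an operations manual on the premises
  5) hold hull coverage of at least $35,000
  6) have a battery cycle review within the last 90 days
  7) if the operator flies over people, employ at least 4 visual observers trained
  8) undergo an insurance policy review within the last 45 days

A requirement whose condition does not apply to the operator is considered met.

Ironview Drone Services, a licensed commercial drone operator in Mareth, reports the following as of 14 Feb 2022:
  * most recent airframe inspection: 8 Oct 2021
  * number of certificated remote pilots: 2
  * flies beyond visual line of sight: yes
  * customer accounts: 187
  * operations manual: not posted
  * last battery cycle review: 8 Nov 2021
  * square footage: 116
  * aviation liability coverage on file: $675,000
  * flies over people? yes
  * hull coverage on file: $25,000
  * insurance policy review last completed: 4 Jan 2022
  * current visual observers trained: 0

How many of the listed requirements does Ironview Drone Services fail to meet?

1. airframe inspection 129 days ago vs limit 120 → not met
2. condition 'flies beyond visual line of sight' holds; certificated remote pilots 2 < 3 → not met
3. aviation liability coverage $675,000 < $750,000 → not met
4. operations manual absent → not met
5. hull coverage $25,000 < $35,000 → not met
6. battery cycle review 98 days ago vs limit 90 → not met
7. condition 'flies over people' holds; visual observers trained 0 < 4 → not met
8. insurance policy review 41 days ago vs limit 45 → met
Not met: 7 of 8

7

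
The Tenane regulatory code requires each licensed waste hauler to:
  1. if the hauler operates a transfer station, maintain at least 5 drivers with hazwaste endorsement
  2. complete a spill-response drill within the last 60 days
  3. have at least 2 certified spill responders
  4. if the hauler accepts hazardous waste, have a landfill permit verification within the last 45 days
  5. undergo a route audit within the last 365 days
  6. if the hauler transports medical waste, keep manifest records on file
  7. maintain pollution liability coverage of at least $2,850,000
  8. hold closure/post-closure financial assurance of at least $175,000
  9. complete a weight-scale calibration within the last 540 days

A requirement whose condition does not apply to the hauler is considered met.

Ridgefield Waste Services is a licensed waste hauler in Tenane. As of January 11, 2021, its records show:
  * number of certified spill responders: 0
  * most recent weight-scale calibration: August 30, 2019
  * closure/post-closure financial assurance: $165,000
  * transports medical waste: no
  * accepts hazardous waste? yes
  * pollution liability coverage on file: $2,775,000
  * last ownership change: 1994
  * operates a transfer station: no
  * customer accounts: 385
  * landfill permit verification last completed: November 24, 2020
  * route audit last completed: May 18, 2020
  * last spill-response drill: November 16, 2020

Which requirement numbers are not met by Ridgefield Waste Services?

3, 4, 7, 8

1. condition 'operates a transfer station' does not hold → requirement n/a → met
2. spill-response drill 56 days ago vs limit 60 → met
3. certified spill responders 0 < 2 → not met
4. condition 'accepts hazardous waste' holds; landfill permit verification 48 days ago vs limit 45 → not met
5. route audit 238 days ago vs limit 365 → met
6. condition 'transports medical waste' does not hold → requirement n/a → met
7. pollution liability coverage $2,775,000 < $2,850,000 → not met
8. closure/post-closure financial assurance $165,000 < $175,000 → not met
9. weight-scale calibration 500 days ago vs limit 540 → met
Not met: 3, 4, 7, 8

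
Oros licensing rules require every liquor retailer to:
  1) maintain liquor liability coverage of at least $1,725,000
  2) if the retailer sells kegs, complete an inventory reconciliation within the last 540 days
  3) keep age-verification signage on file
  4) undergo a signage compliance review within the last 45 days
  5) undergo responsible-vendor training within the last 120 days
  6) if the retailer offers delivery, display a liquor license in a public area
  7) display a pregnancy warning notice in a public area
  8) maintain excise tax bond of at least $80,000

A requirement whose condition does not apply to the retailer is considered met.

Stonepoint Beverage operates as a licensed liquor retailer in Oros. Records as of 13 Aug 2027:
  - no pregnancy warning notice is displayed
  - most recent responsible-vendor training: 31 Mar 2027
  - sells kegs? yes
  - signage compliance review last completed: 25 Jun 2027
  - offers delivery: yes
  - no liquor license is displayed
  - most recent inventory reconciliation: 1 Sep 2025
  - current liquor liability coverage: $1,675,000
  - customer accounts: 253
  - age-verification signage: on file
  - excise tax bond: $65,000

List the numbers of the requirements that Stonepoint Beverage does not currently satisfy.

1. liquor liability coverage $1,675,000 < $1,725,000 → not met
2. condition 'sells kegs' holds; inventory reconciliation 711 days ago vs limit 540 → not met
3. age-verification signage present → met
4. signage compliance review 49 days ago vs limit 45 → not met
5. responsible-vendor training 135 days ago vs limit 120 → not met
6. condition 'offers delivery' holds; liquor license absent → not met
7. pregnancy warning notice absent → not met
8. excise tax bond $65,000 < $80,000 → not met
Not met: 1, 2, 4, 5, 6, 7, 8

1, 2, 4, 5, 6, 7, 8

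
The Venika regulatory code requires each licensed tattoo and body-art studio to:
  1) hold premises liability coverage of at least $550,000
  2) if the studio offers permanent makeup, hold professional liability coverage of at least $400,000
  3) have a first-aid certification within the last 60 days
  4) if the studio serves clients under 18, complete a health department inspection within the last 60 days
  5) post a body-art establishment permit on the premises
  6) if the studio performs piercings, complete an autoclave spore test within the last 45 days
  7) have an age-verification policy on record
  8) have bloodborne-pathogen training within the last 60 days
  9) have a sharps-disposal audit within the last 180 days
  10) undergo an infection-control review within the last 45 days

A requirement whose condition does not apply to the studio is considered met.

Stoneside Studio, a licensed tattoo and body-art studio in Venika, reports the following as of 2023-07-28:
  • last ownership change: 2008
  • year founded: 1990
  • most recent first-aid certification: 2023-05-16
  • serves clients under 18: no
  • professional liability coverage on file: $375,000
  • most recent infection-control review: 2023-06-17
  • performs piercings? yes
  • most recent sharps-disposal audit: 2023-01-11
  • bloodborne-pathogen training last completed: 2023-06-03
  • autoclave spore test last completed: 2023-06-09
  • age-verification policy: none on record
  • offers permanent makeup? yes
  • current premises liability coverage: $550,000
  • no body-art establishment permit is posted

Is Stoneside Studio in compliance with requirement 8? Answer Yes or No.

8. bloodborne-pathogen training 55 days ago vs limit 60 → met

Yes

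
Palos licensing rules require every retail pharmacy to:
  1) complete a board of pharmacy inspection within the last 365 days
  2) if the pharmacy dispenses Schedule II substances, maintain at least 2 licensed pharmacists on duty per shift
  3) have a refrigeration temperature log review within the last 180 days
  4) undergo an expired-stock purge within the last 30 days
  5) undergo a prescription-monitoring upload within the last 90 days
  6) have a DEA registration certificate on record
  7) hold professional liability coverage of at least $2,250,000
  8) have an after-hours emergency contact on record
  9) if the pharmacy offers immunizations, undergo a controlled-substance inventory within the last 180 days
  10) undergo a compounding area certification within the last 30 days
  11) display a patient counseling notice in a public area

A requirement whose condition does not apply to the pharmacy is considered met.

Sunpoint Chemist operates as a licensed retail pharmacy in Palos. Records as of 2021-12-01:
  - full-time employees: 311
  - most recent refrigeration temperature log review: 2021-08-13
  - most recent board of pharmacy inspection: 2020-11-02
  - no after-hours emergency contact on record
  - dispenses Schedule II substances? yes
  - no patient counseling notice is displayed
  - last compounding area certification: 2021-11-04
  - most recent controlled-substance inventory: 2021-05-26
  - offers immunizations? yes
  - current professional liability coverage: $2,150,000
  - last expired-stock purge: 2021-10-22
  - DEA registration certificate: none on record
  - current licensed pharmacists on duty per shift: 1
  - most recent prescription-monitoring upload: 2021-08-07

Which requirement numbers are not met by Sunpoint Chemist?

1. board of pharmacy inspection 394 days ago vs limit 365 → not met
2. condition 'dispenses Schedule II substances' holds; licensed pharmacists on duty per shift 1 < 2 → not met
3. refrigeration temperature log review 110 days ago vs limit 180 → met
4. expired-stock purge 40 days ago vs limit 30 → not met
5. prescription-monitoring upload 116 days ago vs limit 90 → not met
6. DEA registration certificate absent → not met
7. professional liability coverage $2,150,000 < $2,250,000 → not met
8. after-hours emergency contact absent → not met
9. condition 'offers immunizations' holds; controlled-substance inventory 189 days ago vs limit 180 → not met
10. compounding area certification 27 days ago vs limit 30 → met
11. patient counseling notice absent → not met
Not met: 1, 2, 4, 5, 6, 7, 8, 9, 11

1, 2, 4, 5, 6, 7, 8, 9, 11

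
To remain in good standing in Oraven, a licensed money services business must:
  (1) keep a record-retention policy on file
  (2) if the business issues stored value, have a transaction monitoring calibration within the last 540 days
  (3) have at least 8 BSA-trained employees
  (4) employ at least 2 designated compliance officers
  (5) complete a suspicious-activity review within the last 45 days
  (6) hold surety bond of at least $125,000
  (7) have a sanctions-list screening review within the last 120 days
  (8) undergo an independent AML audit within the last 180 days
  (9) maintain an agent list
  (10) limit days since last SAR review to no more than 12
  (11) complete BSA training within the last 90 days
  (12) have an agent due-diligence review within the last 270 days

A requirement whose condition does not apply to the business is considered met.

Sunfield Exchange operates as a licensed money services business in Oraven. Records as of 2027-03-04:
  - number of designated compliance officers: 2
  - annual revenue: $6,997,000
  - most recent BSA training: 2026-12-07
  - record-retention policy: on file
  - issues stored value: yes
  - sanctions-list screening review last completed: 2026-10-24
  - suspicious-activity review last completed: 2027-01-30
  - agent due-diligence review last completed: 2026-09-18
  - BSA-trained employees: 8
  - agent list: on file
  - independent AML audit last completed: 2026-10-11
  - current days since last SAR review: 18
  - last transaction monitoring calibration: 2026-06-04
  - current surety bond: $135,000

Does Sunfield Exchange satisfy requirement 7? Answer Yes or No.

No

7. sanctions-list screening review 131 days ago vs limit 120 → not met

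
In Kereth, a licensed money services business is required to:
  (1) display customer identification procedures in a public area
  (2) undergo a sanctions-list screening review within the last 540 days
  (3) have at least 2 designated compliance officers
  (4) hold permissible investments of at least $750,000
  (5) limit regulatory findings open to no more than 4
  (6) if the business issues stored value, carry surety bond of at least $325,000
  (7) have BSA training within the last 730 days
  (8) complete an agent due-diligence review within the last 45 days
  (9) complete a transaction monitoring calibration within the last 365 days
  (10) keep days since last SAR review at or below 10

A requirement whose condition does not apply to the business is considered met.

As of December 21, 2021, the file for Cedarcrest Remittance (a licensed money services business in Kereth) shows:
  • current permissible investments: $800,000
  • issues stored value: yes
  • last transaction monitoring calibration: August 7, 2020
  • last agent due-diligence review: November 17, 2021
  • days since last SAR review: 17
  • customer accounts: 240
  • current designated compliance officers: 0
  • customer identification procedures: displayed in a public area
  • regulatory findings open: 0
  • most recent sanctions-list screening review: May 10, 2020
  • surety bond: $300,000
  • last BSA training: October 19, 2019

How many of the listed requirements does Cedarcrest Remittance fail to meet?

6

1. customer identification procedures present → met
2. sanctions-list screening review 590 days ago vs limit 540 → not met
3. designated compliance officers 0 < 2 → not met
4. permissible investments $800,000 ≥ $750,000 → met
5. regulatory findings open 0 ≤ 4 → met
6. condition 'issues stored value' holds; surety bond $300,000 < $325,000 → not met
7. BSA training 794 days ago vs limit 730 → not met
8. agent due-diligence review 34 days ago vs limit 45 → met
9. transaction monitoring calibration 501 days ago vs limit 365 → not met
10. days since last SAR review 17 > 10 → not met
Not met: 6 of 10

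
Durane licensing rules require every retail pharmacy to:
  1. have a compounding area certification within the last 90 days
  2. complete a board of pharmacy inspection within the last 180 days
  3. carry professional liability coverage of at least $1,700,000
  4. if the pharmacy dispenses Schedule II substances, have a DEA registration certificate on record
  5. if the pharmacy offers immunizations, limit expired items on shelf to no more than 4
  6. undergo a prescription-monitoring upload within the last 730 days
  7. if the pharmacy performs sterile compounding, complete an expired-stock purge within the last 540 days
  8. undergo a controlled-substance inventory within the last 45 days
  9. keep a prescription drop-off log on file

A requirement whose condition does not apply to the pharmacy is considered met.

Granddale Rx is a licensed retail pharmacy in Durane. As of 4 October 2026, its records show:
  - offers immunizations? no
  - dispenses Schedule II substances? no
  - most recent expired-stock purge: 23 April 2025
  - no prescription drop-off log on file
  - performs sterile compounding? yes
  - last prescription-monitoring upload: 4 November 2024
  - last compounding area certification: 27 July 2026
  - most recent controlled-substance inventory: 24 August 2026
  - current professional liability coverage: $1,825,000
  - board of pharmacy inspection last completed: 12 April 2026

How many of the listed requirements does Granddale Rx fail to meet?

1

1. compounding area certification 69 days ago vs limit 90 → met
2. board of pharmacy inspection 175 days ago vs limit 180 → met
3. professional liability coverage $1,825,000 ≥ $1,700,000 → met
4. condition 'dispenses Schedule II substances' does not hold → requirement n/a → met
5. condition 'offers immunizations' does not hold → requirement n/a → met
6. prescription-monitoring upload 699 days ago vs limit 730 → met
7. condition 'performs sterile compounding' holds; expired-stock purge 529 days ago vs limit 540 → met
8. controlled-substance inventory 41 days ago vs limit 45 → met
9. prescription drop-off log absent → not met
Not met: 1 of 9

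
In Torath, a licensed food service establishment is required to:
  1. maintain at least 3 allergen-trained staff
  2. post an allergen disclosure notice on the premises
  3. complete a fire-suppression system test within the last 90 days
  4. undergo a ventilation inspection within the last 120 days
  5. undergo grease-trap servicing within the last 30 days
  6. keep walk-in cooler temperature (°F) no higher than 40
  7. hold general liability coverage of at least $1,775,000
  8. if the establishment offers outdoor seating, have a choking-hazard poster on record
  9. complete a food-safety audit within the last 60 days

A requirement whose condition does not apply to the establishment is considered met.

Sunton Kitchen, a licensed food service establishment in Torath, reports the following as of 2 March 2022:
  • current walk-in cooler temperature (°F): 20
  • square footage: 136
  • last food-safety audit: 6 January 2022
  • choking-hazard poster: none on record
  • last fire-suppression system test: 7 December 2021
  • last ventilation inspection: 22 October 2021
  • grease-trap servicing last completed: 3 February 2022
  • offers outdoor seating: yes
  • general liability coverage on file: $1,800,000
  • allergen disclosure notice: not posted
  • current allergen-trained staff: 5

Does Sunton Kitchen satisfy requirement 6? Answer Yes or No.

Yes

6. walk-in cooler temperature (°F) 20 ≤ 40 → met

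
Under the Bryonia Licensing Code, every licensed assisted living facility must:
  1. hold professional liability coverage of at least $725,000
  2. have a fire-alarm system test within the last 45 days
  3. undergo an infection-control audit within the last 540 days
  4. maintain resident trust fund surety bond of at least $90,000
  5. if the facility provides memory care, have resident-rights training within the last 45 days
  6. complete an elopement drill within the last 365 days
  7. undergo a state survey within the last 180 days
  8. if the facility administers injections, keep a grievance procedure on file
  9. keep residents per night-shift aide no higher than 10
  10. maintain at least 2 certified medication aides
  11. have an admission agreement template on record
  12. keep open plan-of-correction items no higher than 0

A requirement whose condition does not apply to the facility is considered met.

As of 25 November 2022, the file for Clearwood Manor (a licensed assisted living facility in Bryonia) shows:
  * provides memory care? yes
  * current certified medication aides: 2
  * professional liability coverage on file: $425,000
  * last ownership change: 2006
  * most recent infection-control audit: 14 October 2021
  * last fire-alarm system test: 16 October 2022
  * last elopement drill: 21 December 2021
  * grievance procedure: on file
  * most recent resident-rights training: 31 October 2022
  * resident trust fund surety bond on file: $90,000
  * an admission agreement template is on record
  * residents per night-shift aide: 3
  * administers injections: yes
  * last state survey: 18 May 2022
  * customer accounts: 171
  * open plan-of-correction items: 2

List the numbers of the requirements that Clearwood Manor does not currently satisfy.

1. professional liability coverage $425,000 < $725,000 → not met
2. fire-alarm system test 40 days ago vs limit 45 → met
3. infection-control audit 407 days ago vs limit 540 → met
4. resident trust fund surety bond $90,000 ≥ $90,000 → met
5. condition 'provides memory care' holds; resident-rights training 25 days ago vs limit 45 → met
6. elopement drill 339 days ago vs limit 365 → met
7. state survey 191 days ago vs limit 180 → not met
8. condition 'administers injections' holds; grievance procedure present → met
9. residents per night-shift aide 3 ≤ 10 → met
10. certified medication aides 2 ≥ 2 → met
11. admission agreement template present → met
12. open plan-of-correction items 2 > 0 → not met
Not met: 1, 7, 12

1, 7, 12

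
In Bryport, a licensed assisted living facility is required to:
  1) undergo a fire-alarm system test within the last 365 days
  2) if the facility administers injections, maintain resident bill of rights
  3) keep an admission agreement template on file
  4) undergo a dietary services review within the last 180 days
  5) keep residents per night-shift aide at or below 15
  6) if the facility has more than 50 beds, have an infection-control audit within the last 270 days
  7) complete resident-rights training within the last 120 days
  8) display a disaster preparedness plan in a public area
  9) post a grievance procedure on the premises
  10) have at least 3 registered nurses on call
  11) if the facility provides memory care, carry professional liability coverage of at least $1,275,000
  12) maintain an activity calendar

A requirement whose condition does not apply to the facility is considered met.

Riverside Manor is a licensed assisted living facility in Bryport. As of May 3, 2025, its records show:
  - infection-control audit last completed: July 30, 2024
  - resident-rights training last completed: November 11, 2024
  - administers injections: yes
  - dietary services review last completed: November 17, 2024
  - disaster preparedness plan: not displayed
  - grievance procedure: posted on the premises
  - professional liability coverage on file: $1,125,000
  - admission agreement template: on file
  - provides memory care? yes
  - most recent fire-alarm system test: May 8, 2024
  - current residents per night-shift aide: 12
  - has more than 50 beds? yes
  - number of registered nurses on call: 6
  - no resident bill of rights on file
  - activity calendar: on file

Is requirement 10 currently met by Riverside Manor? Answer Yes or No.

Yes

10. registered nurses on call 6 ≥ 3 → met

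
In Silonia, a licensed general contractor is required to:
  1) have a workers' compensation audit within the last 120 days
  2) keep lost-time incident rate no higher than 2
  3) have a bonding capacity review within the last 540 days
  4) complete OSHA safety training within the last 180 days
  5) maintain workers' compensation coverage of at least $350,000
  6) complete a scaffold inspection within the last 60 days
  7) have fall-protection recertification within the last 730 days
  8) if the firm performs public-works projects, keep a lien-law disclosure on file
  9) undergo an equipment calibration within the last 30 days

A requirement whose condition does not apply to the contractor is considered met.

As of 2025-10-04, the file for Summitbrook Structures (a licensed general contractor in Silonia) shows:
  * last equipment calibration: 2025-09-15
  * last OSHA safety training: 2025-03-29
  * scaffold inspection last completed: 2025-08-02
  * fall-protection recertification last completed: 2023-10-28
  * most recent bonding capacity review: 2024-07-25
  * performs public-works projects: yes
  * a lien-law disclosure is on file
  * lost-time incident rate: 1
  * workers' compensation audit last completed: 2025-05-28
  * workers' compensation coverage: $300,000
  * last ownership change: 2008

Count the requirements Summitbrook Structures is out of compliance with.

1. workers' compensation audit 129 days ago vs limit 120 → not met
2. lost-time incident rate 1 ≤ 2 → met
3. bonding capacity review 436 days ago vs limit 540 → met
4. OSHA safety training 189 days ago vs limit 180 → not met
5. workers' compensation coverage $300,000 < $350,000 → not met
6. scaffold inspection 63 days ago vs limit 60 → not met
7. fall-protection recertification 707 days ago vs limit 730 → met
8. condition 'performs public-works projects' holds; lien-law disclosure present → met
9. equipment calibration 19 days ago vs limit 30 → met
Not met: 4 of 9

4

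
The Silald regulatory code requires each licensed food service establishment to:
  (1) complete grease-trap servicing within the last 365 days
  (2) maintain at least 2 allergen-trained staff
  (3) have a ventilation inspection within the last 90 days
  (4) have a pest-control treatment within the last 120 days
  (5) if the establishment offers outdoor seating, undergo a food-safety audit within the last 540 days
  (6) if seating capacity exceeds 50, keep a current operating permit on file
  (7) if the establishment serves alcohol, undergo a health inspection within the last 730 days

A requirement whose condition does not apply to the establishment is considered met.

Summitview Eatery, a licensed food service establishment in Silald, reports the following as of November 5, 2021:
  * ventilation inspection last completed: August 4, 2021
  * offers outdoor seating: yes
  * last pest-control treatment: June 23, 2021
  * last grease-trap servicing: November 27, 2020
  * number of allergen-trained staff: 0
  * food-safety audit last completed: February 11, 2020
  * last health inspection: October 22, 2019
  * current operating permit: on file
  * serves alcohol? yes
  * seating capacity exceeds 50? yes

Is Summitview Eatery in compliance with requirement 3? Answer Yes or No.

3. ventilation inspection 93 days ago vs limit 90 → not met

No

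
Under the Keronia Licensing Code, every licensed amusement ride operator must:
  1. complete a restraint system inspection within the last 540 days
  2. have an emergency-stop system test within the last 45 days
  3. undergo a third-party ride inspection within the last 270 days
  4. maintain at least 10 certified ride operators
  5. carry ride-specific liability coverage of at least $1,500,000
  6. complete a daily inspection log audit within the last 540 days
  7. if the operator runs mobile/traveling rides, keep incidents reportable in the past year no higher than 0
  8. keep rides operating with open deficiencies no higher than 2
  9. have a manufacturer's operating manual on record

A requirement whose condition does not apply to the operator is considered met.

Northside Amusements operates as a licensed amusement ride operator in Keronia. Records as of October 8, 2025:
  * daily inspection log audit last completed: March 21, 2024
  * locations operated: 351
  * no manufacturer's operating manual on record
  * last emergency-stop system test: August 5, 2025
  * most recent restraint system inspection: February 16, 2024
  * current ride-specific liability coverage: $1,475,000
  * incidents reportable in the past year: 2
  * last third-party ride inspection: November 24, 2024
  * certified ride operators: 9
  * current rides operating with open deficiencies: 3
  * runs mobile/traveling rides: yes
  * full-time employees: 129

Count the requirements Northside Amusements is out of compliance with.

1. restraint system inspection 600 days ago vs limit 540 → not met
2. emergency-stop system test 64 days ago vs limit 45 → not met
3. third-party ride inspection 318 days ago vs limit 270 → not met
4. certified ride operators 9 < 10 → not met
5. ride-specific liability coverage $1,475,000 < $1,500,000 → not met
6. daily inspection log audit 566 days ago vs limit 540 → not met
7. condition 'runs mobile/traveling rides' holds; incidents reportable in the past year 2 > 0 → not met
8. rides operating with open deficiencies 3 > 2 → not met
9. manufacturer's operating manual absent → not met
Not met: 9 of 9

9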